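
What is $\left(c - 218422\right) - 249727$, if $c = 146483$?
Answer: $-321666$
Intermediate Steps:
$\left(c - 218422\right) - 249727 = \left(146483 - 218422\right) - 249727 = -71939 - 249727 = -321666$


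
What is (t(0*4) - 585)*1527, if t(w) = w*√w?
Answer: -893295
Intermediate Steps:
t(w) = w^(3/2)
(t(0*4) - 585)*1527 = ((0*4)^(3/2) - 585)*1527 = (0^(3/2) - 585)*1527 = (0 - 585)*1527 = -585*1527 = -893295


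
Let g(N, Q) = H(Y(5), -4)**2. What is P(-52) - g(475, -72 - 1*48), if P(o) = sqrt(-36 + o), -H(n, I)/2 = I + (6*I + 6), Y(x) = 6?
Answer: -1936 + 2*I*sqrt(22) ≈ -1936.0 + 9.3808*I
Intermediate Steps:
H(n, I) = -12 - 14*I (H(n, I) = -2*(I + (6*I + 6)) = -2*(I + (6 + 6*I)) = -2*(6 + 7*I) = -12 - 14*I)
g(N, Q) = 1936 (g(N, Q) = (-12 - 14*(-4))**2 = (-12 + 56)**2 = 44**2 = 1936)
P(-52) - g(475, -72 - 1*48) = sqrt(-36 - 52) - 1*1936 = sqrt(-88) - 1936 = 2*I*sqrt(22) - 1936 = -1936 + 2*I*sqrt(22)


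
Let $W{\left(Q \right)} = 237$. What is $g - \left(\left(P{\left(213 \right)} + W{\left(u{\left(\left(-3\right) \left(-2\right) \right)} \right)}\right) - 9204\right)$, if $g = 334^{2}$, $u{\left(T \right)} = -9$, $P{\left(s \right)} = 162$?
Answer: $120361$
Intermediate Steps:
$g = 111556$
$g - \left(\left(P{\left(213 \right)} + W{\left(u{\left(\left(-3\right) \left(-2\right) \right)} \right)}\right) - 9204\right) = 111556 - \left(\left(162 + 237\right) - 9204\right) = 111556 - \left(399 - 9204\right) = 111556 - -8805 = 111556 + 8805 = 120361$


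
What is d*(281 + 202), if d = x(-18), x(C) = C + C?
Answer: -17388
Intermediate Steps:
x(C) = 2*C
d = -36 (d = 2*(-18) = -36)
d*(281 + 202) = -36*(281 + 202) = -36*483 = -17388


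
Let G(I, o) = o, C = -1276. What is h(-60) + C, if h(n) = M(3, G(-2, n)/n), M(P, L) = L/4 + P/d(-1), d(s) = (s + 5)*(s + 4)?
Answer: -2551/2 ≈ -1275.5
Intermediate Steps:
d(s) = (4 + s)*(5 + s) (d(s) = (5 + s)*(4 + s) = (4 + s)*(5 + s))
M(P, L) = L/4 + P/12 (M(P, L) = L/4 + P/(20 + (-1)² + 9*(-1)) = L*(¼) + P/(20 + 1 - 9) = L/4 + P/12)
h(n) = ½ (h(n) = (n/n)/4 + (1/12)*3 = (¼)*1 + ¼ = ¼ + ¼ = ½)
h(-60) + C = ½ - 1276 = -2551/2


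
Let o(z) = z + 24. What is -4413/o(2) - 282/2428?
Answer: -1340262/7891 ≈ -169.85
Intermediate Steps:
o(z) = 24 + z
-4413/o(2) - 282/2428 = -4413/(24 + 2) - 282/2428 = -4413/26 - 282*1/2428 = -4413*1/26 - 141/1214 = -4413/26 - 141/1214 = -1340262/7891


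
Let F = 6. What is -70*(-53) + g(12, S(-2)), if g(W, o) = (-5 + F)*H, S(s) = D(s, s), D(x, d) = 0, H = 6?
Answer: 3716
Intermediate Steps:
S(s) = 0
g(W, o) = 6 (g(W, o) = (-5 + 6)*6 = 1*6 = 6)
-70*(-53) + g(12, S(-2)) = -70*(-53) + 6 = 3710 + 6 = 3716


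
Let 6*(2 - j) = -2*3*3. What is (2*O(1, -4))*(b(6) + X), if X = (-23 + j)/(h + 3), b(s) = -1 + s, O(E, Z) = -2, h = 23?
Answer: -224/13 ≈ -17.231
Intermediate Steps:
j = 5 (j = 2 - (-2*3)*3/6 = 2 - (-1)*3 = 2 - 1/6*(-18) = 2 + 3 = 5)
X = -9/13 (X = (-23 + 5)/(23 + 3) = -18/26 = -18*1/26 = -9/13 ≈ -0.69231)
(2*O(1, -4))*(b(6) + X) = (2*(-2))*((-1 + 6) - 9/13) = -4*(5 - 9/13) = -4*56/13 = -224/13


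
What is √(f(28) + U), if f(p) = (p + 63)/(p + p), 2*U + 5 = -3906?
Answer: 7*I*√638/4 ≈ 44.203*I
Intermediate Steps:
U = -3911/2 (U = -5/2 + (½)*(-3906) = -5/2 - 1953 = -3911/2 ≈ -1955.5)
f(p) = (63 + p)/(2*p) (f(p) = (63 + p)/((2*p)) = (63 + p)*(1/(2*p)) = (63 + p)/(2*p))
√(f(28) + U) = √((½)*(63 + 28)/28 - 3911/2) = √((½)*(1/28)*91 - 3911/2) = √(13/8 - 3911/2) = √(-15631/8) = 7*I*√638/4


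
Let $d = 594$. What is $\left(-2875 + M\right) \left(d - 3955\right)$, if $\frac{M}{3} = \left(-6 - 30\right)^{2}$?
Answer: $-3404693$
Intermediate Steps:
$M = 3888$ ($M = 3 \left(-6 - 30\right)^{2} = 3 \left(-36\right)^{2} = 3 \cdot 1296 = 3888$)
$\left(-2875 + M\right) \left(d - 3955\right) = \left(-2875 + 3888\right) \left(594 - 3955\right) = 1013 \left(-3361\right) = -3404693$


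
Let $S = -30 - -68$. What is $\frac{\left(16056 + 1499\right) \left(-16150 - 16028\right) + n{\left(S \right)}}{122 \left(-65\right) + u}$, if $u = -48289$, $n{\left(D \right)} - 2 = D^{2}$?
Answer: $\frac{33228432}{3307} \approx 10048.0$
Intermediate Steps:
$S = 38$ ($S = -30 + 68 = 38$)
$n{\left(D \right)} = 2 + D^{2}$
$\frac{\left(16056 + 1499\right) \left(-16150 - 16028\right) + n{\left(S \right)}}{122 \left(-65\right) + u} = \frac{\left(16056 + 1499\right) \left(-16150 - 16028\right) + \left(2 + 38^{2}\right)}{122 \left(-65\right) - 48289} = \frac{17555 \left(-32178\right) + \left(2 + 1444\right)}{-7930 - 48289} = \frac{-564884790 + 1446}{-56219} = \left(-564883344\right) \left(- \frac{1}{56219}\right) = \frac{33228432}{3307}$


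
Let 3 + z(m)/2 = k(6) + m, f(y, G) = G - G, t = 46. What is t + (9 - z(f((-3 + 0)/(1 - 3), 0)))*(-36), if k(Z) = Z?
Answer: -62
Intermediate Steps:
f(y, G) = 0
z(m) = 6 + 2*m (z(m) = -6 + 2*(6 + m) = -6 + (12 + 2*m) = 6 + 2*m)
t + (9 - z(f((-3 + 0)/(1 - 3), 0)))*(-36) = 46 + (9 - (6 + 2*0))*(-36) = 46 + (9 - (6 + 0))*(-36) = 46 + (9 - 1*6)*(-36) = 46 + (9 - 6)*(-36) = 46 + 3*(-36) = 46 - 108 = -62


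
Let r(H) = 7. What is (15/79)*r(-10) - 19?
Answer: -1396/79 ≈ -17.671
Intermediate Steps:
(15/79)*r(-10) - 19 = (15/79)*7 - 19 = 105/79 - 19 = -1396/79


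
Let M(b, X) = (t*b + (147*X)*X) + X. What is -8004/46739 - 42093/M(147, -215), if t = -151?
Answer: -56175779379/316547495957 ≈ -0.17746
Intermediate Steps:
M(b, X) = X - 151*b + 147*X² (M(b, X) = (-151*b + (147*X)*X) + X = (-151*b + 147*X²) + X = X - 151*b + 147*X²)
-8004/46739 - 42093/M(147, -215) = -8004/46739 - 42093/(-215 - 151*147 + 147*(-215)²) = -8004*1/46739 - 42093/(-215 - 22197 + 147*46225) = -8004/46739 - 42093/(-215 - 22197 + 6795075) = -8004/46739 - 42093/6772663 = -56175779379/316547495957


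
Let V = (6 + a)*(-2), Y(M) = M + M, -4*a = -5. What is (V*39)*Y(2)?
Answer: -2262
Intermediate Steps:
a = 5/4 (a = -¼*(-5) = 5/4 ≈ 1.2500)
Y(M) = 2*M
V = -29/2 (V = (6 + 5/4)*(-2) = (29/4)*(-2) = -29/2 ≈ -14.500)
(V*39)*Y(2) = (-29/2*39)*(2*2) = -1131/2*4 = -2262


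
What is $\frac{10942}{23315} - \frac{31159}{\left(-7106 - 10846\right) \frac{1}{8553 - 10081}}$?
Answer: $- \frac{138731614387}{52318860} \approx -2651.7$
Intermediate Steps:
$\frac{10942}{23315} - \frac{31159}{\left(-7106 - 10846\right) \frac{1}{8553 - 10081}} = 10942 \cdot \frac{1}{23315} - \frac{31159}{\left(-17952\right) \frac{1}{-1528}} = \frac{10942}{23315} - \frac{31159}{\left(-17952\right) \left(- \frac{1}{1528}\right)} = \frac{10942}{23315} - \frac{31159}{\frac{2244}{191}} = \frac{10942}{23315} - \frac{5951369}{2244} = - \frac{138731614387}{52318860}$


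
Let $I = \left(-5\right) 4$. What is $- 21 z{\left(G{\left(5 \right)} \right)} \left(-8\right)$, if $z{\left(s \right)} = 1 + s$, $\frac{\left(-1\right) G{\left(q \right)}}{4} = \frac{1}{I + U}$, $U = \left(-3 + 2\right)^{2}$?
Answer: $\frac{3864}{19} \approx 203.37$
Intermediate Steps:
$I = -20$
$U = 1$ ($U = \left(-1\right)^{2} = 1$)
$G{\left(q \right)} = \frac{4}{19}$ ($G{\left(q \right)} = - \frac{4}{-20 + 1} = - \frac{4}{-19} = \left(-4\right) \left(- \frac{1}{19}\right) = \frac{4}{19}$)
$- 21 z{\left(G{\left(5 \right)} \right)} \left(-8\right) = - 21 \left(1 + \frac{4}{19}\right) \left(-8\right) = \left(-21\right) \frac{23}{19} \left(-8\right) = \left(- \frac{483}{19}\right) \left(-8\right) = \frac{3864}{19}$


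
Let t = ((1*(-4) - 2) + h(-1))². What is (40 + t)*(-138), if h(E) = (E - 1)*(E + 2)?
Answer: -14352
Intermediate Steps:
h(E) = (-1 + E)*(2 + E)
t = 64 (t = ((1*(-4) - 2) + (-2 - 1 + (-1)²))² = ((-4 - 2) + (-2 - 1 + 1))² = (-6 - 2)² = (-8)² = 64)
(40 + t)*(-138) = (40 + 64)*(-138) = 104*(-138) = -14352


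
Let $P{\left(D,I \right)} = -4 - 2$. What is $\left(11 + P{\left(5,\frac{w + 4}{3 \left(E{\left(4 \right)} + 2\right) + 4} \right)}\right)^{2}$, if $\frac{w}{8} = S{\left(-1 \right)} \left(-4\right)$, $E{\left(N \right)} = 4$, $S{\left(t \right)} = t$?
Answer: $25$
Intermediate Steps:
$w = 32$ ($w = 8 \left(\left(-1\right) \left(-4\right)\right) = 8 \cdot 4 = 32$)
$P{\left(D,I \right)} = -6$ ($P{\left(D,I \right)} = -4 - 2 = -6$)
$\left(11 + P{\left(5,\frac{w + 4}{3 \left(E{\left(4 \right)} + 2\right) + 4} \right)}\right)^{2} = \left(11 - 6\right)^{2} = 5^{2} = 25$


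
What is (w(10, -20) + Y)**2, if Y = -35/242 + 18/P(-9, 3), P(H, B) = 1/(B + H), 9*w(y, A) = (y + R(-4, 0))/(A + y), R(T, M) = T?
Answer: 154297339249/13176900 ≈ 11710.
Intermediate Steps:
w(y, A) = (-4 + y)/(9*(A + y)) (w(y, A) = ((y - 4)/(A + y))/9 = ((-4 + y)/(A + y))/9 = (-4 + y)/(9*(A + y)))
Y = -26171/242 (Y = -35/242 + 18/(1/(3 - 9)) = -35*1/242 + 18/(1/(-6)) = -35/242 + 18/(-1/6) = -35/242 + 18*(-6) = -35/242 - 108 = -26171/242 ≈ -108.14)
(w(10, -20) + Y)**2 = ((-4 + 10)/(9*(-20 + 10)) - 26171/242)**2 = ((1/9)*6/(-10) - 26171/242)**2 = ((1/9)*(-1/10)*6 - 26171/242)**2 = (-1/15 - 26171/242)**2 = (-392807/3630)**2 = 154297339249/13176900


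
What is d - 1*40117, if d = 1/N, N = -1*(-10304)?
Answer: -413365567/10304 ≈ -40117.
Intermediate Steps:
N = 10304
d = 1/10304 ≈ 9.7050e-5
d - 1*40117 = 1/10304 - 1*40117 = 1/10304 - 40117 = -413365567/10304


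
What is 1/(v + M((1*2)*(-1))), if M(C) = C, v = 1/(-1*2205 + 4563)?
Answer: -2358/4715 ≈ -0.50011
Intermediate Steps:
v = 1/2358 (v = 1/(-2205 + 4563) = 1/2358 ≈ 0.00042409)
1/(v + M((1*2)*(-1))) = 1/(1/2358 + (1*2)*(-1)) = 1/(1/2358 + 2*(-1)) = 1/(1/2358 - 2) = 1/(-4715/2358) = -2358/4715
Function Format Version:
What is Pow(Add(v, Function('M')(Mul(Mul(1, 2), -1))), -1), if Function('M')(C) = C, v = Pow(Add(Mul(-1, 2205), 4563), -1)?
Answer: Rational(-2358, 4715) ≈ -0.50011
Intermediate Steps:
v = Rational(1, 2358) (v = Pow(Add(-2205, 4563), -1) = Pow(2358, -1) = Rational(1, 2358) ≈ 0.00042409)
Pow(Add(v, Function('M')(Mul(Mul(1, 2), -1))), -1) = Pow(Add(Rational(1, 2358), Mul(Mul(1, 2), -1)), -1) = Pow(Add(Rational(1, 2358), Mul(2, -1)), -1) = Pow(Add(Rational(1, 2358), -2), -1) = Pow(Rational(-4715, 2358), -1) = Rational(-2358, 4715)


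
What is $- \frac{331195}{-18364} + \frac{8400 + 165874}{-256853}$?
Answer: $\frac{81868061599}{4716848492} \approx 17.357$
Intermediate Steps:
$- \frac{331195}{-18364} + \frac{8400 + 165874}{-256853} = \left(-331195\right) \left(- \frac{1}{18364}\right) + 174274 \left(- \frac{1}{256853}\right) = \frac{331195}{18364} - \frac{174274}{256853} = \frac{81868061599}{4716848492}$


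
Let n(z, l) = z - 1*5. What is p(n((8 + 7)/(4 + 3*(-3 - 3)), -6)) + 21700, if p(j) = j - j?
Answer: 21700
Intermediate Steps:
n(z, l) = -5 + z (n(z, l) = z - 5 = -5 + z)
p(j) = 0
p(n((8 + 7)/(4 + 3*(-3 - 3)), -6)) + 21700 = 0 + 21700 = 21700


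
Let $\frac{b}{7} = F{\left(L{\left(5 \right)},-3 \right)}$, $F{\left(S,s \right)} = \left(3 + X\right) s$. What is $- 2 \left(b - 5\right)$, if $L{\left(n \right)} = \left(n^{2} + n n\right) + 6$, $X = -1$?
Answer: $94$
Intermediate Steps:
$L{\left(n \right)} = 6 + 2 n^{2}$ ($L{\left(n \right)} = \left(n^{2} + n^{2}\right) + 6 = 2 n^{2} + 6 = 6 + 2 n^{2}$)
$F{\left(S,s \right)} = 2 s$ ($F{\left(S,s \right)} = \left(3 - 1\right) s = 2 s$)
$b = -42$ ($b = 7 \cdot 2 \left(-3\right) = 7 \left(-6\right) = -42$)
$- 2 \left(b - 5\right) = - 2 \left(-42 - 5\right) = \left(-2\right) \left(-47\right) = 94$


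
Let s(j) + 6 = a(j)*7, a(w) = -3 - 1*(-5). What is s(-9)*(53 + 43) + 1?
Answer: 769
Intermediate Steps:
a(w) = 2 (a(w) = -3 + 5 = 2)
s(j) = 8 (s(j) = -6 + 2*7 = -6 + 14 = 8)
s(-9)*(53 + 43) + 1 = 8*(53 + 43) + 1 = 8*96 + 1 = 768 + 1 = 769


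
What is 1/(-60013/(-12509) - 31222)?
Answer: -12509/390495985 ≈ -3.2034e-5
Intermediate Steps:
1/(-60013/(-12509) - 31222) = 1/(-60013*(-1/12509) - 31222) = 1/(60013/12509 - 31222) = 1/(-390495985/12509) = -12509/390495985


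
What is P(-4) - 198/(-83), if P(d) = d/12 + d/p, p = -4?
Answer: 760/249 ≈ 3.0522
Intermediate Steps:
P(d) = -d/6 (P(d) = d/12 + d/(-4) = d*(1/12) + d*(-¼) = d/12 - d/4 = -d/6)
P(-4) - 198/(-83) = -⅙*(-4) - 198/(-83) = ⅔ - 198*(-1)/83 = ⅔ - 1*(-198/83) = ⅔ + 198/83 = 760/249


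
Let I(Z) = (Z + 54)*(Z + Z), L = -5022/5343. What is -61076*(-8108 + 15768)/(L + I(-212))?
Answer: -416613443480/59655539 ≈ -6983.6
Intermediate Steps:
L = -1674/1781 (L = -5022*1/5343 = -1674/1781 ≈ -0.93992)
I(Z) = 2*Z*(54 + Z) (I(Z) = (54 + Z)*(2*Z) = 2*Z*(54 + Z))
-61076*(-8108 + 15768)/(L + I(-212)) = -61076*(-8108 + 15768)/(-1674/1781 + 2*(-212)*(54 - 212)) = -61076*7660/(-1674/1781 + 2*(-212)*(-158)) = -61076*7660/(-1674/1781 + 66992) = -61076/((119311078/1781)*(1/7660)) = -61076/59655539/6821230 = -61076*6821230/59655539 = -416613443480/59655539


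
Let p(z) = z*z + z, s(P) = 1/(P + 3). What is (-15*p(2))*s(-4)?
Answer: 90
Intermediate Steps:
s(P) = 1/(3 + P)
p(z) = z + z² (p(z) = z² + z = z + z²)
(-15*p(2))*s(-4) = (-30*(1 + 2))/(3 - 4) = -30*3/(-1) = -15*6*(-1) = -90*(-1) = 90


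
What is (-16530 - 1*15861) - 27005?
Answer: -59396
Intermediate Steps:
(-16530 - 1*15861) - 27005 = (-16530 - 15861) - 27005 = -32391 - 27005 = -59396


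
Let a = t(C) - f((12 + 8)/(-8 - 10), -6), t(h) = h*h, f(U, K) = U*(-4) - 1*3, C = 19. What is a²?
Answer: 10471696/81 ≈ 1.2928e+5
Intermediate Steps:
f(U, K) = -3 - 4*U (f(U, K) = -4*U - 3 = -3 - 4*U)
t(h) = h²
a = 3236/9 (a = 19² - (-3 - 4*(12 + 8)/(-8 - 10)) = 361 - (-3 - 80/(-18)) = 361 - (-3 - 80*(-1)/18) = 361 - (-3 - 4*(-10/9)) = 361 - (-3 + 40/9) = 361 - 1*13/9 = 361 - 13/9 = 3236/9 ≈ 359.56)
a² = (3236/9)² = 10471696/81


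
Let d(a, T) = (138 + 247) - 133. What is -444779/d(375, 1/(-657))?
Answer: -444779/252 ≈ -1765.0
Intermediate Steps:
d(a, T) = 252 (d(a, T) = 385 - 133 = 252)
-444779/d(375, 1/(-657)) = -444779/252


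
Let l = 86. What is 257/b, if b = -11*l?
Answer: -257/946 ≈ -0.27167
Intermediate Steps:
b = -946 (b = -11*86 = -946)
257/b = 257/(-946) = 257*(-1/946) = -257/946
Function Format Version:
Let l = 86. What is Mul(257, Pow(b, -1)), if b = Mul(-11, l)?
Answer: Rational(-257, 946) ≈ -0.27167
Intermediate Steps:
b = -946 (b = Mul(-11, 86) = -946)
Mul(257, Pow(b, -1)) = Mul(257, Pow(-946, -1)) = Mul(257, Rational(-1, 946)) = Rational(-257, 946)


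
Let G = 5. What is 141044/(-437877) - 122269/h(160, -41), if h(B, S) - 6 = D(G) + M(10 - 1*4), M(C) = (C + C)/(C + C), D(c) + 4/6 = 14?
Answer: -160624952423/26710497 ≈ -6013.6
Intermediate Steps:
D(c) = 40/3 (D(c) = -⅔ + 14 = 40/3)
M(C) = 1 (M(C) = (2*C)/((2*C)) = (2*C)*(1/(2*C)) = 1)
h(B, S) = 61/3 (h(B, S) = 6 + (40/3 + 1) = 6 + 43/3 = 61/3)
141044/(-437877) - 122269/h(160, -41) = 141044/(-437877) - 122269/61/3 = 141044*(-1/437877) - 122269*3/61 = -141044/437877 - 366807/61 = -160624952423/26710497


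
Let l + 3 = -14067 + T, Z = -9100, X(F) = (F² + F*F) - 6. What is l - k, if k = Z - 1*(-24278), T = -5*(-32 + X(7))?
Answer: -29548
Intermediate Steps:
X(F) = -6 + 2*F² (X(F) = (F² + F²) - 6 = 2*F² - 6 = -6 + 2*F²)
T = -300 (T = -5*(-32 + (-6 + 2*7²)) = -5*(-32 + (-6 + 2*49)) = -5*(-32 + (-6 + 98)) = -5*(-32 + 92) = -5*60 = -300)
k = 15178 (k = -9100 - 1*(-24278) = -9100 + 24278 = 15178)
l = -14370 (l = -3 + (-14067 - 300) = -3 - 14367 = -14370)
l - k = -14370 - 1*15178 = -14370 - 15178 = -29548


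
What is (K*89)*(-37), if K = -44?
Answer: 144892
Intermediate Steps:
(K*89)*(-37) = -44*89*(-37) = -3916*(-37) = 144892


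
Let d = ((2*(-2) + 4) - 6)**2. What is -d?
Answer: -36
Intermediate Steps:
d = 36 (d = ((-4 + 4) - 6)**2 = (0 - 6)**2 = (-6)**2 = 36)
-d = -1*36 = -36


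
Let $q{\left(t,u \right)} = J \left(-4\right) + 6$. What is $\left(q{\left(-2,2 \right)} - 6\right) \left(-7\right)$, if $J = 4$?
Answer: $112$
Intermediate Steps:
$q{\left(t,u \right)} = -10$ ($q{\left(t,u \right)} = 4 \left(-4\right) + 6 = -16 + 6 = -10$)
$\left(q{\left(-2,2 \right)} - 6\right) \left(-7\right) = \left(-10 - 6\right) \left(-7\right) = \left(-16\right) \left(-7\right) = 112$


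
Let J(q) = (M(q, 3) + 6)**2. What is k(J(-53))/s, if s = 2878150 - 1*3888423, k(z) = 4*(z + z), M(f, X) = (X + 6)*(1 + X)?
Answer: -14112/1010273 ≈ -0.013968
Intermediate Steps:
M(f, X) = (1 + X)*(6 + X) (M(f, X) = (6 + X)*(1 + X) = (1 + X)*(6 + X))
J(q) = 1764 (J(q) = ((6 + 3**2 + 7*3) + 6)**2 = ((6 + 9 + 21) + 6)**2 = (36 + 6)**2 = 42**2 = 1764)
k(z) = 8*z (k(z) = 4*(2*z) = 8*z)
s = -1010273 (s = 2878150 - 3888423 = -1010273)
k(J(-53))/s = (8*1764)/(-1010273) = 14112*(-1/1010273) = -14112/1010273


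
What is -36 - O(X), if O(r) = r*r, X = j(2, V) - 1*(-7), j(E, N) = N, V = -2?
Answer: -61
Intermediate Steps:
X = 5 (X = -2 - 1*(-7) = -2 + 7 = 5)
O(r) = r**2
-36 - O(X) = -36 - 1*5**2 = -36 - 1*25 = -36 - 25 = -61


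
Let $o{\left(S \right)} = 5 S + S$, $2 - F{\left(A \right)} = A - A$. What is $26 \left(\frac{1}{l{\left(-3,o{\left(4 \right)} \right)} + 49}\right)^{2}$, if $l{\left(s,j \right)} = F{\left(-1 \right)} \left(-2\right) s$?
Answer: $\frac{26}{3721} \approx 0.0069874$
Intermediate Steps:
$F{\left(A \right)} = 2$ ($F{\left(A \right)} = 2 - \left(A - A\right) = 2 - 0 = 2 + 0 = 2$)
$o{\left(S \right)} = 6 S$
$l{\left(s,j \right)} = - 4 s$ ($l{\left(s,j \right)} = 2 \left(-2\right) s = - 4 s$)
$26 \left(\frac{1}{l{\left(-3,o{\left(4 \right)} \right)} + 49}\right)^{2} = 26 \left(\frac{1}{\left(-4\right) \left(-3\right) + 49}\right)^{2} = 26 \left(\frac{1}{12 + 49}\right)^{2} = 26 \left(\frac{1}{61}\right)^{2} = \frac{26}{3721}$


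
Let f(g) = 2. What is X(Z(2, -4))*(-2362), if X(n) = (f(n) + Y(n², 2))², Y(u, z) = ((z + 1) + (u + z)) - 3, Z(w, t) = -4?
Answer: -944800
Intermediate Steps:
Y(u, z) = -2 + u + 2*z (Y(u, z) = ((1 + z) + (u + z)) - 3 = (1 + u + 2*z) - 3 = -2 + u + 2*z)
X(n) = (4 + n²)² (X(n) = (2 + (-2 + n² + 2*2))² = (2 + (-2 + n² + 4))² = (2 + (2 + n²))² = (4 + n²)²)
X(Z(2, -4))*(-2362) = (4 + (-4)²)²*(-2362) = (4 + 16)²*(-2362) = 20²*(-2362) = 400*(-2362) = -944800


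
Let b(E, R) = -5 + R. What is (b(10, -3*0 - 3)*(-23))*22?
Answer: 4048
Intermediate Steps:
(b(10, -3*0 - 3)*(-23))*22 = ((-5 + (-3*0 - 3))*(-23))*22 = ((-5 + (0 - 3))*(-23))*22 = ((-5 - 3)*(-23))*22 = -8*(-23)*22 = 184*22 = 4048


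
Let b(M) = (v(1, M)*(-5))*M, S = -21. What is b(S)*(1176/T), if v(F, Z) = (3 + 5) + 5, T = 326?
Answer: 802620/163 ≈ 4924.0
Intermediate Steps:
v(F, Z) = 13 (v(F, Z) = 8 + 5 = 13)
b(M) = -65*M (b(M) = (13*(-5))*M = -65*M)
b(S)*(1176/T) = (-65*(-21))*(1176/326) = 1365*(1176*(1/326)) = 1365*(588/163) = 802620/163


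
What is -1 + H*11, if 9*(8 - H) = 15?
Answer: 206/3 ≈ 68.667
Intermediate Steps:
H = 19/3 (H = 8 - 1/9*15 = 8 - 5/3 = 19/3 ≈ 6.3333)
-1 + H*11 = -1 + (19/3)*11 = -1 + 209/3 = 206/3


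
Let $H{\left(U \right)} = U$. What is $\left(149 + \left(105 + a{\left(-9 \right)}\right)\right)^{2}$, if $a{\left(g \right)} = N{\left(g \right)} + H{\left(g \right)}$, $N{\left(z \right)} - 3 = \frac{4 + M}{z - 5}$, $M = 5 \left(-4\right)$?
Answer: $\frac{3041536}{49} \approx 62072.0$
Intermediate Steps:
$M = -20$
$N{\left(z \right)} = 3 - \frac{16}{-5 + z}$ ($N{\left(z \right)} = 3 + \frac{4 - 20}{z - 5} = 3 - \frac{16}{-5 + z}$)
$a{\left(g \right)} = g + \frac{-31 + 3 g}{-5 + g}$ ($a{\left(g \right)} = \frac{-31 + 3 g}{-5 + g} + g = g + \frac{-31 + 3 g}{-5 + g}$)
$\left(149 + \left(105 + a{\left(-9 \right)}\right)\right)^{2} = \left(149 + \left(105 + \frac{-31 + \left(-9\right)^{2} - -18}{-5 - 9}\right)\right)^{2} = \left(149 + \left(105 + \frac{-31 + 81 + 18}{-14}\right)\right)^{2} = \left(149 + \left(105 - \frac{34}{7}\right)\right)^{2} = \left(149 + \frac{701}{7}\right)^{2} = \left(\frac{1744}{7}\right)^{2} = \frac{3041536}{49}$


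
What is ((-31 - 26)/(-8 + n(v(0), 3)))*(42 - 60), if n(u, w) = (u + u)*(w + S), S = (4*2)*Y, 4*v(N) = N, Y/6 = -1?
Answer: -513/4 ≈ -128.25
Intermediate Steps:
Y = -6 (Y = 6*(-1) = -6)
v(N) = N/4
S = -48 (S = (4*2)*(-6) = 8*(-6) = -48)
n(u, w) = 2*u*(-48 + w) (n(u, w) = (u + u)*(w - 48) = (2*u)*(-48 + w) = 2*u*(-48 + w))
((-31 - 26)/(-8 + n(v(0), 3)))*(42 - 60) = ((-31 - 26)/(-8 + 2*((¼)*0)*(-48 + 3)))*(42 - 60) = -57/(-8 + 2*0*(-45))*(-18) = -57/(-8 + 0)*(-18) = -57/(-8)*(-18) = -57*(-⅛)*(-18) = (57/8)*(-18) = -513/4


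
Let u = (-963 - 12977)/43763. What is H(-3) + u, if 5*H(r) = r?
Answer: -200989/218815 ≈ -0.91853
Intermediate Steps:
H(r) = r/5
u = -13940/43763 (u = -13940*1/43763 = -13940/43763 ≈ -0.31853)
H(-3) + u = (⅕)*(-3) - 13940/43763 = -⅗ - 13940/43763 = -200989/218815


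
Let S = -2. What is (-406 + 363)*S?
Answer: 86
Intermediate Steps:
(-406 + 363)*S = (-406 + 363)*(-2) = -43*(-2) = 86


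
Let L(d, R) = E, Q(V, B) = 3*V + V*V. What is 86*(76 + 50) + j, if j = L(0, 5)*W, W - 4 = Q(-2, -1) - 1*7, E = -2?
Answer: 10846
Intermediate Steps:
Q(V, B) = V**2 + 3*V (Q(V, B) = 3*V + V**2 = V**2 + 3*V)
W = -5 (W = 4 + (-2*(3 - 2) - 1*7) = 4 + (-2*1 - 7) = 4 + (-2 - 7) = 4 - 9 = -5)
L(d, R) = -2
j = 10 (j = -2*(-5) = 10)
86*(76 + 50) + j = 86*(76 + 50) + 10 = 86*126 + 10 = 10836 + 10 = 10846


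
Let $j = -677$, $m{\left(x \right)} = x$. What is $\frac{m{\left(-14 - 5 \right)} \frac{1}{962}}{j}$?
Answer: $\frac{19}{651274} \approx 2.9174 \cdot 10^{-5}$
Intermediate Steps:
$\frac{m{\left(-14 - 5 \right)} \frac{1}{962}}{j} = \frac{\left(-14 - 5\right) \frac{1}{962}}{-677} = \left(-14 - 5\right) \frac{1}{962} \left(- \frac{1}{677}\right) = \left(-19\right) \frac{1}{962} \left(- \frac{1}{677}\right) = \left(- \frac{19}{962}\right) \left(- \frac{1}{677}\right) = \frac{19}{651274}$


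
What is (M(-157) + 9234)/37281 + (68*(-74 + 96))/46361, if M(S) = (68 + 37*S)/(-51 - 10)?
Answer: 29782219351/105431450901 ≈ 0.28248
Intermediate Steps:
M(S) = -68/61 - 37*S/61 (M(S) = (68 + 37*S)/(-61) = (68 + 37*S)*(-1/61) = -68/61 - 37*S/61)
(M(-157) + 9234)/37281 + (68*(-74 + 96))/46361 = ((-68/61 - 37/61*(-157)) + 9234)/37281 + (68*(-74 + 96))/46361 = ((-68/61 + 5809/61) + 9234)*(1/37281) + (68*22)*(1/46361) = (5741/61 + 9234)*(1/37281) + 1496*(1/46361) = (569015/61)*(1/37281) + 1496/46361 = 569015/2274141 + 1496/46361 = 29782219351/105431450901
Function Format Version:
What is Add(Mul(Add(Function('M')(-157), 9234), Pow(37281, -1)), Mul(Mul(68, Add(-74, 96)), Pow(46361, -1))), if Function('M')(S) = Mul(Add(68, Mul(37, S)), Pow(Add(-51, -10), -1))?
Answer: Rational(29782219351, 105431450901) ≈ 0.28248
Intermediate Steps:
Function('M')(S) = Add(Rational(-68, 61), Mul(Rational(-37, 61), S)) (Function('M')(S) = Mul(Add(68, Mul(37, S)), Pow(-61, -1)) = Mul(Add(68, Mul(37, S)), Rational(-1, 61)) = Add(Rational(-68, 61), Mul(Rational(-37, 61), S)))
Add(Mul(Add(Function('M')(-157), 9234), Pow(37281, -1)), Mul(Mul(68, Add(-74, 96)), Pow(46361, -1))) = Add(Mul(Add(Add(Rational(-68, 61), Mul(Rational(-37, 61), -157)), 9234), Pow(37281, -1)), Mul(Mul(68, Add(-74, 96)), Pow(46361, -1))) = Add(Mul(Add(Add(Rational(-68, 61), Rational(5809, 61)), 9234), Rational(1, 37281)), Mul(Mul(68, 22), Rational(1, 46361))) = Add(Mul(Add(Rational(5741, 61), 9234), Rational(1, 37281)), Mul(1496, Rational(1, 46361))) = Add(Mul(Rational(569015, 61), Rational(1, 37281)), Rational(1496, 46361)) = Add(Rational(569015, 2274141), Rational(1496, 46361)) = Rational(29782219351, 105431450901)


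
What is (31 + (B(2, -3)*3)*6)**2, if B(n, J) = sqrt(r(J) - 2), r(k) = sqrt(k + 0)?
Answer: (31 + 18*sqrt(-2 + I*sqrt(3)))**2 ≈ 947.13 + 2262.1*I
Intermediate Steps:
r(k) = sqrt(k)
B(n, J) = sqrt(-2 + sqrt(J)) (B(n, J) = sqrt(sqrt(J) - 2) = sqrt(-2 + sqrt(J)))
(31 + (B(2, -3)*3)*6)**2 = (31 + (sqrt(-2 + sqrt(-3))*3)*6)**2 = (31 + (sqrt(-2 + I*sqrt(3))*3)*6)**2 = (31 + (3*sqrt(-2 + I*sqrt(3)))*6)**2 = (31 + 18*sqrt(-2 + I*sqrt(3)))**2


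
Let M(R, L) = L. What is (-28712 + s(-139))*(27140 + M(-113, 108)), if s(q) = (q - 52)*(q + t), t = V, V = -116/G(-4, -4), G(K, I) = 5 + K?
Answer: 544769264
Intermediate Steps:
V = -116 (V = -116/(5 - 4) = -116/1 = -116*1 = -116)
t = -116
s(q) = (-116 + q)*(-52 + q) (s(q) = (q - 52)*(q - 116) = (-52 + q)*(-116 + q) = (-116 + q)*(-52 + q))
(-28712 + s(-139))*(27140 + M(-113, 108)) = (-28712 + (6032 + (-139)**2 - 168*(-139)))*(27140 + 108) = (-28712 + (6032 + 19321 + 23352))*27248 = (-28712 + 48705)*27248 = 19993*27248 = 544769264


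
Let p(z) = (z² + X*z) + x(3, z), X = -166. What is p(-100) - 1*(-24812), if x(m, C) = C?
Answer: 51312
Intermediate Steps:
p(z) = z² - 165*z (p(z) = (z² - 166*z) + z = z² - 165*z)
p(-100) - 1*(-24812) = -100*(-165 - 100) - 1*(-24812) = -100*(-265) + 24812 = 26500 + 24812 = 51312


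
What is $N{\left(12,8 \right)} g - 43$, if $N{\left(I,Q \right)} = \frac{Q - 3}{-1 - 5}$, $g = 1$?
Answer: $- \frac{263}{6} \approx -43.833$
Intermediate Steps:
$N{\left(I,Q \right)} = \frac{1}{2} - \frac{Q}{6}$ ($N{\left(I,Q \right)} = \frac{-3 + Q}{-6} = \left(-3 + Q\right) \left(- \frac{1}{6}\right) = \frac{1}{2} - \frac{Q}{6}$)
$N{\left(12,8 \right)} g - 43 = \left(\frac{1}{2} - \frac{4}{3}\right) 1 - 43 = \left(- \frac{5}{6}\right) 1 - 43 = - \frac{5}{6} - 43 = - \frac{263}{6}$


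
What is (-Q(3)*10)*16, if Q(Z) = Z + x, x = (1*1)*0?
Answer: -480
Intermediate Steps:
x = 0 (x = 1*0 = 0)
Q(Z) = Z (Q(Z) = Z + 0 = Z)
(-Q(3)*10)*16 = (-1*3*10)*16 = -3*10*16 = -30*16 = -480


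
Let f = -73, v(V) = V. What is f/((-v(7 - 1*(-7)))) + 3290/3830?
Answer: 32565/5362 ≈ 6.0733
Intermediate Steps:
f/((-v(7 - 1*(-7)))) + 3290/3830 = -73*(-1/(7 - 1*(-7))) + 3290/3830 = -73*(-1/(7 + 7)) + 3290*(1/3830) = -73/((-1*14)) + 329/383 = -73/(-14) + 329/383 = -73*(-1/14) + 329/383 = 73/14 + 329/383 = 32565/5362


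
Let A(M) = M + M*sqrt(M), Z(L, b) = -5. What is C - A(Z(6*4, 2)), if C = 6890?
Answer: 6895 + 5*I*sqrt(5) ≈ 6895.0 + 11.18*I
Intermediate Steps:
A(M) = M + M**(3/2)
C - A(Z(6*4, 2)) = 6890 - (-5 + (-5)**(3/2)) = 6890 - (-5 - 5*I*sqrt(5)) = 6890 + (5 + 5*I*sqrt(5)) = 6895 + 5*I*sqrt(5)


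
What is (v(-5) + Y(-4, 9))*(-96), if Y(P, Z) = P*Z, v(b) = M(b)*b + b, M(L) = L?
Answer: 1536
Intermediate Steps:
v(b) = b + b² (v(b) = b*b + b = b² + b = b + b²)
(v(-5) + Y(-4, 9))*(-96) = (-5*(1 - 5) - 4*9)*(-96) = (-5*(-4) - 36)*(-96) = (20 - 36)*(-96) = -16*(-96) = 1536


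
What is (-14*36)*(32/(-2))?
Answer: 8064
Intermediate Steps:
(-14*36)*(32/(-2)) = -16128*(-1)/2 = -504*(-16) = 8064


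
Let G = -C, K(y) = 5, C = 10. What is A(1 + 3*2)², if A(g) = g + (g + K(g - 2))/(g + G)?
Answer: 9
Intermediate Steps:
G = -10 (G = -1*10 = -10)
A(g) = g + (5 + g)/(-10 + g) (A(g) = g + (g + 5)/(g - 10) = g + (5 + g)/(-10 + g))
A(1 + 3*2)² = ((5 + (1 + 3*2)² - 9*(1 + 3*2))/(-10 + (1 + 3*2)))² = ((5 + (1 + 6)² - 9*(1 + 6))/(-10 + (1 + 6)))² = ((5 + 7² - 9*7)/(-10 + 7))² = ((5 + 49 - 63)/(-3))² = (-⅓*(-9))² = 3² = 9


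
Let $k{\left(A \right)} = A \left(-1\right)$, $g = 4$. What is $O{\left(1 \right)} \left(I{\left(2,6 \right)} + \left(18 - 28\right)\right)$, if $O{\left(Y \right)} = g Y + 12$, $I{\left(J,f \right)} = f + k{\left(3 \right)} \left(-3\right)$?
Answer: $80$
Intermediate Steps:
$k{\left(A \right)} = - A$
$I{\left(J,f \right)} = 9 + f$ ($I{\left(J,f \right)} = f + \left(-1\right) 3 \left(-3\right) = f - -9 = f + 9 = 9 + f$)
$O{\left(Y \right)} = 12 + 4 Y$ ($O{\left(Y \right)} = 4 Y + 12 = 12 + 4 Y$)
$O{\left(1 \right)} \left(I{\left(2,6 \right)} + \left(18 - 28\right)\right) = \left(12 + 4 \cdot 1\right) \left(\left(9 + 6\right) + \left(18 - 28\right)\right) = \left(12 + 4\right) \left(15 - 10\right) = 16 \cdot 5 = 80$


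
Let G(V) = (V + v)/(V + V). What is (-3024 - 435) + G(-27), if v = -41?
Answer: -93359/27 ≈ -3457.7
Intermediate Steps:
G(V) = (-41 + V)/(2*V) (G(V) = (V - 41)/(V + V) = (-41 + V)/((2*V)) = (-41 + V)*(1/(2*V)) = (-41 + V)/(2*V))
(-3024 - 435) + G(-27) = (-3024 - 435) + (1/2)*(-41 - 27)/(-27) = -3459 + (1/2)*(-1/27)*(-68) = -3459 + 34/27 = -93359/27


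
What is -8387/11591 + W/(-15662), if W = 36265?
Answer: -551704809/181538242 ≈ -3.0391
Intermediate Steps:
-8387/11591 + W/(-15662) = -8387/11591 + 36265/(-15662) = -8387*1/11591 + 36265*(-1/15662) = -8387/11591 - 36265/15662 = -551704809/181538242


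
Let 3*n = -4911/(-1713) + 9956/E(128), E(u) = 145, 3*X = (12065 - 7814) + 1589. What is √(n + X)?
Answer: √13507867389865/82795 ≈ 44.390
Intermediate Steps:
X = 5840/3 (X = ((12065 - 7814) + 1589)/3 = (4251 + 1589)/3 = (⅓)*5840 = 5840/3 ≈ 1946.7)
n = 5922241/248385 (n = (-4911/(-1713) + 9956/145)/3 = (-4911*(-1/1713) + 9956*(1/145))/3 = (1637/571 + 9956/145)/3 = (⅓)*(5922241/82795) = 5922241/248385 ≈ 23.843)
√(n + X) = √(5922241/248385 + 5840/3) = √(163148347/82795) = √13507867389865/82795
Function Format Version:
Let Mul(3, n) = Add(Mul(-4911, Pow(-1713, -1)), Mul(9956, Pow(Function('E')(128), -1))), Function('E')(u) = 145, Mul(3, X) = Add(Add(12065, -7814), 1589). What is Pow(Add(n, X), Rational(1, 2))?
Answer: Mul(Rational(1, 82795), Pow(13507867389865, Rational(1, 2))) ≈ 44.390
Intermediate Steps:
X = Rational(5840, 3) (X = Mul(Rational(1, 3), Add(Add(12065, -7814), 1589)) = Mul(Rational(1, 3), Add(4251, 1589)) = Mul(Rational(1, 3), 5840) = Rational(5840, 3) ≈ 1946.7)
n = Rational(5922241, 248385) (n = Mul(Rational(1, 3), Add(Mul(-4911, Pow(-1713, -1)), Mul(9956, Pow(145, -1)))) = Mul(Rational(1, 3), Add(Mul(-4911, Rational(-1, 1713)), Mul(9956, Rational(1, 145)))) = Mul(Rational(1, 3), Add(Rational(1637, 571), Rational(9956, 145))) = Mul(Rational(1, 3), Rational(5922241, 82795)) = Rational(5922241, 248385) ≈ 23.843)
Pow(Add(n, X), Rational(1, 2)) = Pow(Add(Rational(5922241, 248385), Rational(5840, 3)), Rational(1, 2)) = Pow(Rational(163148347, 82795), Rational(1, 2)) = Mul(Rational(1, 82795), Pow(13507867389865, Rational(1, 2)))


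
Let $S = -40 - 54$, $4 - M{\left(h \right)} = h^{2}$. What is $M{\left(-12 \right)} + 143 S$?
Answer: $-13582$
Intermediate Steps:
$M{\left(h \right)} = 4 - h^{2}$
$S = -94$
$M{\left(-12 \right)} + 143 S = \left(4 - \left(-12\right)^{2}\right) + 143 \left(-94\right) = \left(4 - 144\right) - 13442 = -140 - 13442 = -13582$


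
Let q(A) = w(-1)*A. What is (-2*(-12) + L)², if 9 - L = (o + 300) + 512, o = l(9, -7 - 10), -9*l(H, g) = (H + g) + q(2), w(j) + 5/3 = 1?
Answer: 443565721/729 ≈ 6.0846e+5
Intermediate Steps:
w(j) = -⅔ (w(j) = -5/3 + 1 = -⅔)
q(A) = -2*A/3
l(H, g) = 4/27 - H/9 - g/9 (l(H, g) = -((H + g) - ⅔*2)/9 = -((H + g) - 4/3)/9 = -(-4/3 + H + g)/9 = 4/27 - H/9 - g/9)
o = 28/27 (o = 4/27 - ⅑*9 - (-7 - 10)/9 = 4/27 - 1 - ⅑*(-17) = 4/27 - 1 + 17/9 = 28/27 ≈ 1.0370)
L = -21709/27 (L = 9 - ((28/27 + 300) + 512) = 9 - (8128/27 + 512) = 9 - 1*21952/27 = 9 - 21952/27 = -21709/27 ≈ -804.04)
(-2*(-12) + L)² = (-2*(-12) - 21709/27)² = (24 - 21709/27)² = (-21061/27)² = 443565721/729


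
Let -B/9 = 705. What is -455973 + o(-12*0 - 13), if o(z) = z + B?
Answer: -462331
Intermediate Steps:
B = -6345 (B = -9*705 = -6345)
o(z) = -6345 + z (o(z) = z - 6345 = -6345 + z)
-455973 + o(-12*0 - 13) = -455973 + (-6345 + (-12*0 - 13)) = -455973 + (-6345 + (0 - 13)) = -455973 + (-6345 - 13) = -455973 - 6358 = -462331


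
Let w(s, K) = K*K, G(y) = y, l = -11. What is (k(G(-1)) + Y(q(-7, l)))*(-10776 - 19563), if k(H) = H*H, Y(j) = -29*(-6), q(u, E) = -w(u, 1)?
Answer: -5309325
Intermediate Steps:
w(s, K) = K²
q(u, E) = -1 (q(u, E) = -1*1² = -1*1 = -1)
Y(j) = 174
k(H) = H²
(k(G(-1)) + Y(q(-7, l)))*(-10776 - 19563) = ((-1)² + 174)*(-10776 - 19563) = (1 + 174)*(-30339) = 175*(-30339) = -5309325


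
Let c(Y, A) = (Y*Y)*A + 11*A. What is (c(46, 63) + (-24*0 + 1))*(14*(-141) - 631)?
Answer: -349075210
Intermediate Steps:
c(Y, A) = 11*A + A*Y² (c(Y, A) = Y²*A + 11*A = A*Y² + 11*A = 11*A + A*Y²)
(c(46, 63) + (-24*0 + 1))*(14*(-141) - 631) = (63*(11 + 46²) + (-24*0 + 1))*(14*(-141) - 631) = (63*(11 + 2116) + (0 + 1))*(-1974 - 631) = (63*2127 + 1)*(-2605) = (134001 + 1)*(-2605) = 134002*(-2605) = -349075210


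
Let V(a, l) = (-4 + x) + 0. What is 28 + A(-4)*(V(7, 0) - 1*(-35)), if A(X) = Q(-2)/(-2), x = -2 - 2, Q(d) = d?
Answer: 55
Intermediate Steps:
x = -4
V(a, l) = -8 (V(a, l) = (-4 - 4) + 0 = -8 + 0 = -8)
A(X) = 1 (A(X) = -2/(-2) = -2*(-1/2) = 1)
28 + A(-4)*(V(7, 0) - 1*(-35)) = 28 + 1*(-8 - 1*(-35)) = 28 + 1*(-8 + 35) = 28 + 1*27 = 28 + 27 = 55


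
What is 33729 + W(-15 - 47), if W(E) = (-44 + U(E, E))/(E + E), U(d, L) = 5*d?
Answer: 2091375/62 ≈ 33732.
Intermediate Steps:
W(E) = (-44 + 5*E)/(2*E) (W(E) = (-44 + 5*E)/(E + E) = (-44 + 5*E)/((2*E)) = (-44 + 5*E)*(1/(2*E)) = (-44 + 5*E)/(2*E))
33729 + W(-15 - 47) = 33729 + (5/2 - 22/(-15 - 47)) = 33729 + (5/2 - 22/(-62)) = 33729 + (5/2 - 22*(-1/62)) = 33729 + (5/2 + 11/31) = 33729 + 177/62 = 2091375/62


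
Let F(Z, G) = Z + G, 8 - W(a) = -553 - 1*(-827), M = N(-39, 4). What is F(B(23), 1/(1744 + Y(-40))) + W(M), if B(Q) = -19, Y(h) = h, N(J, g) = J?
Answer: -485639/1704 ≈ -285.00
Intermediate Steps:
M = -39
W(a) = -266 (W(a) = 8 - (-553 - 1*(-827)) = 8 - (-553 + 827) = 8 - 1*274 = 8 - 274 = -266)
F(Z, G) = G + Z
F(B(23), 1/(1744 + Y(-40))) + W(M) = (1/(1744 - 40) - 19) - 266 = (1/1704 - 19) - 266 = -32375/1704 - 266 = -485639/1704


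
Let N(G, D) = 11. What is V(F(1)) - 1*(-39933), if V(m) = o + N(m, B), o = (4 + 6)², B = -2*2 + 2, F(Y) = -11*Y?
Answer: 40044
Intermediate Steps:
B = -2 (B = -4 + 2 = -2)
o = 100 (o = 10² = 100)
V(m) = 111 (V(m) = 100 + 11 = 111)
V(F(1)) - 1*(-39933) = 111 - 1*(-39933) = 111 + 39933 = 40044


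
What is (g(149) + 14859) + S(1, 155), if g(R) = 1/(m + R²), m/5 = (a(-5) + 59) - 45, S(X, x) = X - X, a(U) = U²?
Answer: 332782165/22396 ≈ 14859.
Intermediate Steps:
S(X, x) = 0
m = 195 (m = 5*(((-5)² + 59) - 45) = 5*((25 + 59) - 45) = 5*(84 - 45) = 5*39 = 195)
g(R) = 1/(195 + R²)
(g(149) + 14859) + S(1, 155) = (1/(195 + 149²) + 14859) + 0 = (1/(195 + 22201) + 14859) + 0 = (1/22396 + 14859) + 0 = 332782165/22396 + 0 = 332782165/22396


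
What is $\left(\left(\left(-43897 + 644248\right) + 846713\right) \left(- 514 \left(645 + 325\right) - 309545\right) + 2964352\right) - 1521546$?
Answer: $-1169407152194$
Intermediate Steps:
$\left(\left(\left(-43897 + 644248\right) + 846713\right) \left(- 514 \left(645 + 325\right) - 309545\right) + 2964352\right) - 1521546 = \left(\left(600351 + 846713\right) \left(\left(-514\right) 970 - 309545\right) + 2964352\right) - 1521546 = \left(1447064 \left(-498580 - 309545\right) + 2964352\right) - 1521546 = \left(1447064 \left(-808125\right) + 2964352\right) - 1521546 = \left(-1169408595000 + 2964352\right) - 1521546 = -1169405630648 - 1521546 = -1169407152194$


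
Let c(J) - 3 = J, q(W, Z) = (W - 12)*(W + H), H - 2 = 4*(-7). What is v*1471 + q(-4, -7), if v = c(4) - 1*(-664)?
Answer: 987521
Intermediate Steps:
H = -26 (H = 2 + 4*(-7) = 2 - 28 = -26)
q(W, Z) = (-26 + W)*(-12 + W) (q(W, Z) = (W - 12)*(W - 26) = (-12 + W)*(-26 + W) = (-26 + W)*(-12 + W))
c(J) = 3 + J
v = 671 (v = (3 + 4) - 1*(-664) = 7 + 664 = 671)
v*1471 + q(-4, -7) = 671*1471 + (312 + (-4)**2 - 38*(-4)) = 987041 + (312 + 16 + 152) = 987041 + 480 = 987521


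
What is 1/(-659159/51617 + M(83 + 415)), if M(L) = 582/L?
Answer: -4284211/49703348 ≈ -0.086196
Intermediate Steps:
1/(-659159/51617 + M(83 + 415)) = 1/(-659159/51617 + 582/(83 + 415)) = 1/(-659159*1/51617 + 582/498) = 1/(-659159/51617 + 582*(1/498)) = 1/(-659159/51617 + 97/83) = 1/(-49703348/4284211) = -4284211/49703348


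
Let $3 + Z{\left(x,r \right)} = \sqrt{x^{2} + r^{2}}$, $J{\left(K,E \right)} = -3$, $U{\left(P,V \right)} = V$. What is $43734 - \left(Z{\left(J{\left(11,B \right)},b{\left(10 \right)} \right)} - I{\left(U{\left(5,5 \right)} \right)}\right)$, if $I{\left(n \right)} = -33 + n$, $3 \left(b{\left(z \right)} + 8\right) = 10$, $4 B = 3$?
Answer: $43709 - \frac{\sqrt{277}}{3} \approx 43703.0$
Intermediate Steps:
$B = \frac{3}{4}$ ($B = \frac{1}{4} \cdot 3 = \frac{3}{4} \approx 0.75$)
$b{\left(z \right)} = - \frac{14}{3}$ ($b{\left(z \right)} = -8 + \frac{1}{3} \cdot 10 = -8 + \frac{10}{3} = - \frac{14}{3}$)
$Z{\left(x,r \right)} = -3 + \sqrt{r^{2} + x^{2}}$ ($Z{\left(x,r \right)} = -3 + \sqrt{x^{2} + r^{2}} = -3 + \sqrt{r^{2} + x^{2}}$)
$43734 - \left(Z{\left(J{\left(11,B \right)},b{\left(10 \right)} \right)} - I{\left(U{\left(5,5 \right)} \right)}\right) = 43734 - \left(\left(-3 + \sqrt{\left(- \frac{14}{3}\right)^{2} + \left(-3\right)^{2}}\right) - \left(-33 + 5\right)\right) = 43734 - \left(\left(-3 + \sqrt{\frac{196}{9} + 9}\right) - -28\right) = 43734 - \left(\left(-3 + \sqrt{\frac{277}{9}}\right) + 28\right) = 43734 - \left(\left(-3 + \frac{\sqrt{277}}{3}\right) + 28\right) = 43734 - \left(25 + \frac{\sqrt{277}}{3}\right) = 43709 - \frac{\sqrt{277}}{3}$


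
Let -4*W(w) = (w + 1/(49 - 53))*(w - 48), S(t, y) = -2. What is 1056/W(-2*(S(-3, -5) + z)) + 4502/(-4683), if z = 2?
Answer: -1652918/4683 ≈ -352.96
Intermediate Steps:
W(w) = -(-48 + w)*(-1/4 + w)/4 (W(w) = -(w + 1/(49 - 53))*(w - 48)/4 = -(w + 1/(-4))*(-48 + w)/4 = -(w - 1/4)*(-48 + w)/4 = -(-1/4 + w)*(-48 + w)/4 = -(-48 + w)*(-1/4 + w)/4)
1056/W(-2*(S(-3, -5) + z)) + 4502/(-4683) = 1056/(-3 - 4*(-2 + 2)**2/4 + 193*(-2*(-2 + 2))/16) + 4502/(-4683) = 1056/(-3 - (-2*0)**2/4 + 193*(-2*0)/16) + 4502*(-1/4683) = 1056/(-3 - 1/4*0**2 + (193/16)*0) - 4502/4683 = 1056/(-3 - 1/4*0 + 0) - 4502/4683 = 1056/(-3 + 0 + 0) - 4502/4683 = 1056/(-3) - 4502/4683 = 1056*(-1/3) - 4502/4683 = -352 - 4502/4683 = -1652918/4683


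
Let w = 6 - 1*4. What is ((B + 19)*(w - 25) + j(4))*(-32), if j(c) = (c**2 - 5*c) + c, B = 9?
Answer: 20608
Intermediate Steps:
w = 2 (w = 6 - 4 = 2)
j(c) = c**2 - 4*c
((B + 19)*(w - 25) + j(4))*(-32) = ((9 + 19)*(2 - 25) + 4*(-4 + 4))*(-32) = (28*(-23) + 4*0)*(-32) = (-644 + 0)*(-32) = -644*(-32) = 20608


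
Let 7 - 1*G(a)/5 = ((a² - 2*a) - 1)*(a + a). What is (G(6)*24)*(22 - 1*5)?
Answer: -548760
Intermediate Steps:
G(a) = 35 - 10*a*(-1 + a² - 2*a) (G(a) = 35 - 5*((a² - 2*a) - 1)*(a + a) = 35 - 5*(-1 + a² - 2*a)*2*a = 35 - 10*a*(-1 + a² - 2*a))
(G(6)*24)*(22 - 1*5) = ((35 - 10*6³ + 10*6 + 20*6²)*24)*(22 - 1*5) = ((35 - 10*216 + 60 + 20*36)*24)*(22 - 5) = ((35 - 2160 + 60 + 720)*24)*17 = -1345*24*17 = -32280*17 = -548760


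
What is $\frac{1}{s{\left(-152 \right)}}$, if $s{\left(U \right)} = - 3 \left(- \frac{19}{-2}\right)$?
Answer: $- \frac{2}{57} \approx -0.035088$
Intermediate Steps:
$s{\left(U \right)} = - \frac{57}{2}$ ($s{\left(U \right)} = - 3 \left(\left(-19\right) \left(- \frac{1}{2}\right)\right) = \left(-3\right) \frac{19}{2} = - \frac{57}{2}$)
$\frac{1}{s{\left(-152 \right)}} = \frac{1}{- \frac{57}{2}} = - \frac{2}{57}$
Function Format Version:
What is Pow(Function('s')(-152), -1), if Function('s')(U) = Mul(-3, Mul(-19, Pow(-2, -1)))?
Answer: Rational(-2, 57) ≈ -0.035088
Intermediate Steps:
Function('s')(U) = Rational(-57, 2) (Function('s')(U) = Mul(-3, Mul(-19, Rational(-1, 2))) = Mul(-3, Rational(19, 2)) = Rational(-57, 2))
Pow(Function('s')(-152), -1) = Pow(Rational(-57, 2), -1) = Rational(-2, 57)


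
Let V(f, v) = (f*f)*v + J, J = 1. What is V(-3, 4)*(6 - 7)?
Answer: -37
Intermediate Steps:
V(f, v) = 1 + v*f² (V(f, v) = (f*f)*v + 1 = f²*v + 1 = v*f² + 1 = 1 + v*f²)
V(-3, 4)*(6 - 7) = (1 + 4*(-3)²)*(6 - 7) = (1 + 4*9)*(-1) = (1 + 36)*(-1) = 37*(-1) = -37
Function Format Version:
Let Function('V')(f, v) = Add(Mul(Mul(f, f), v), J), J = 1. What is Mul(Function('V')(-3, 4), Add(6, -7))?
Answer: -37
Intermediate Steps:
Function('V')(f, v) = Add(1, Mul(v, Pow(f, 2))) (Function('V')(f, v) = Add(Mul(Mul(f, f), v), 1) = Add(Mul(Pow(f, 2), v), 1) = Add(Mul(v, Pow(f, 2)), 1) = Add(1, Mul(v, Pow(f, 2))))
Mul(Function('V')(-3, 4), Add(6, -7)) = Mul(Add(1, Mul(4, Pow(-3, 2))), Add(6, -7)) = Mul(Add(1, Mul(4, 9)), -1) = Mul(Add(1, 36), -1) = Mul(37, -1) = -37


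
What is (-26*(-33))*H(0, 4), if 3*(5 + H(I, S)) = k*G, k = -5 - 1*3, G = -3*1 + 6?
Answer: -11154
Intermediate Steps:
G = 3 (G = -3 + 6 = 3)
k = -8 (k = -5 - 3 = -8)
H(I, S) = -13 (H(I, S) = -5 + (-8*3)/3 = -5 + (⅓)*(-24) = -5 - 8 = -13)
(-26*(-33))*H(0, 4) = -26*(-33)*(-13) = 858*(-13) = -11154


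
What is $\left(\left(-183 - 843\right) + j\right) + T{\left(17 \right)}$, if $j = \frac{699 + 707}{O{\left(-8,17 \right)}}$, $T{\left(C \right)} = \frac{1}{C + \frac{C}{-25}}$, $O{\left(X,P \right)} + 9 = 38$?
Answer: $- \frac{11565259}{11832} \approx -977.46$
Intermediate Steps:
$O{\left(X,P \right)} = 29$ ($O{\left(X,P \right)} = -9 + 38 = 29$)
$T{\left(C \right)} = \frac{25}{24 C}$ ($T{\left(C \right)} = \frac{1}{C + C \left(- \frac{1}{25}\right)} = \frac{1}{C - \frac{C}{25}} = \frac{1}{\frac{24}{25} C} = \frac{25}{24 C}$)
$j = \frac{1406}{29}$ ($j = \frac{699 + 707}{29} = 1406 \cdot \frac{1}{29} = \frac{1406}{29} \approx 48.483$)
$\left(\left(-183 - 843\right) + j\right) + T{\left(17 \right)} = \left(\left(-183 - 843\right) + \frac{1406}{29}\right) + \frac{25}{24 \cdot 17} = \left(\left(-183 - 843\right) + \frac{1406}{29}\right) + \frac{25}{24} \cdot \frac{1}{17} = \left(-1026 + \frac{1406}{29}\right) + \frac{25}{408} = - \frac{28348}{29} + \frac{25}{408} = - \frac{11565259}{11832}$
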